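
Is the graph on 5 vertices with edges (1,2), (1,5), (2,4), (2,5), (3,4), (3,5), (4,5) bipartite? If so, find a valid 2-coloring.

Step 1: Attempt 2-coloring using BFS:
  Start at vertex 1, assign color 0
  Color vertex 2 with color 1 (neighbor of 1)
  Color vertex 5 with color 1 (neighbor of 1)
  Color vertex 4 with color 0 (neighbor of 2)

Step 2: Conflict found! Vertices 2 and 5 are adjacent but have the same color.
This means the graph contains an odd cycle.

The graph is NOT bipartite.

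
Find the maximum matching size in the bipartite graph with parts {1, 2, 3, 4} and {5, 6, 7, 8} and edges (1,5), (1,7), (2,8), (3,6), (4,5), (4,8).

Step 1: List the neighbors of each left vertex:
  1: 5, 7
  2: 8
  3: 6
  4: 5, 8

Step 2: Greedily match left vertices, then look for augmenting paths:
  Match 1 -- 7
  Match 2 -- 8
  Match 3 -- 6
  Match 4 -- 5
  No augmenting path remains.

Step 3: Verify this is maximum:
  Matching size 4 = min(|L|, |R|) = min(4, 4), which is an upper bound, so this matching is maximum.

Maximum matching: {(1,7), (2,8), (3,6), (4,5)}
Size: 4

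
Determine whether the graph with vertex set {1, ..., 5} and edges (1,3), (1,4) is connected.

Step 1: Build adjacency list from edges:
  1: 3, 4
  2: (none)
  3: 1
  4: 1
  5: (none)

Step 2: Run BFS/DFS from vertex 1:
  Visited: {1, 3, 4}
  Reached 3 of 5 vertices

Step 3: Only 3 of 5 vertices reached. Graph is disconnected.
Connected components: {1, 3, 4}, {2}, {5}
Answer: No, the graph is not connected (3 components).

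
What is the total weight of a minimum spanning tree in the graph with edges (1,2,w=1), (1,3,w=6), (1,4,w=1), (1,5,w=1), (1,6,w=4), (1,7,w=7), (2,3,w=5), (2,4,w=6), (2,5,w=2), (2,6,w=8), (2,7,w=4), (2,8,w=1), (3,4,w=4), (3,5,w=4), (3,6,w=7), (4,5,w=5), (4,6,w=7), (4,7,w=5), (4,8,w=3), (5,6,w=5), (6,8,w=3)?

Apply Kruskal's algorithm (sort edges by weight, add if no cycle):

Sorted edges by weight:
  (1,5) w=1
  (1,2) w=1
  (1,4) w=1
  (2,8) w=1
  (2,5) w=2
  (4,8) w=3
  (6,8) w=3
  (1,6) w=4
  (2,7) w=4
  (3,5) w=4
  (3,4) w=4
  (2,3) w=5
  (4,5) w=5
  (4,7) w=5
  (5,6) w=5
  (1,3) w=6
  (2,4) w=6
  (1,7) w=7
  (3,6) w=7
  (4,6) w=7
  (2,6) w=8

Add edge (1,5) w=1 -- no cycle. Running total: 1
Add edge (1,2) w=1 -- no cycle. Running total: 2
Add edge (1,4) w=1 -- no cycle. Running total: 3
Add edge (2,8) w=1 -- no cycle. Running total: 4
Skip edge (2,5) w=2 -- would create cycle
Skip edge (4,8) w=3 -- would create cycle
Add edge (6,8) w=3 -- no cycle. Running total: 7
Skip edge (1,6) w=4 -- would create cycle
Add edge (2,7) w=4 -- no cycle. Running total: 11
Add edge (3,5) w=4 -- no cycle. Running total: 15

MST edges: (1,5,w=1), (1,2,w=1), (1,4,w=1), (2,8,w=1), (6,8,w=3), (2,7,w=4), (3,5,w=4)
Total MST weight: 1 + 1 + 1 + 1 + 3 + 4 + 4 = 15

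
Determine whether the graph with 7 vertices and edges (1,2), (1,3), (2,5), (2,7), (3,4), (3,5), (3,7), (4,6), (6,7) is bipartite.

Step 1: Attempt 2-coloring using BFS:
  Start at vertex 1, assign color 0
  Color vertex 2 with color 1 (neighbor of 1)
  Color vertex 3 with color 1 (neighbor of 1)
  Color vertex 5 with color 0 (neighbor of 2)
  Color vertex 7 with color 0 (neighbor of 2)
  Color vertex 4 with color 0 (neighbor of 3)
  Color vertex 6 with color 1 (neighbor of 7)

Step 2: 2-coloring succeeded. No conflicts found.
  Set A (color 0): {1, 4, 5, 7}
  Set B (color 1): {2, 3, 6}

The graph is bipartite with partition {1, 4, 5, 7}, {2, 3, 6}.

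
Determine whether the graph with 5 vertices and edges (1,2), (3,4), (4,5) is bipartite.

Step 1: Attempt 2-coloring using BFS:
  Start at vertex 1, assign color 0
  Color vertex 2 with color 1 (neighbor of 1)
  Start new component at vertex 3, assign color 0
  Color vertex 4 with color 1 (neighbor of 3)
  Color vertex 5 with color 0 (neighbor of 4)

Step 2: 2-coloring succeeded. No conflicts found.
  Set A (color 0): {1, 3, 5}
  Set B (color 1): {2, 4}

The graph is bipartite with partition {1, 3, 5}, {2, 4}.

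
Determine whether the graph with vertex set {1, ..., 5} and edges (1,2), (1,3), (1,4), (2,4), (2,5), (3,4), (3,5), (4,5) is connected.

Step 1: Build adjacency list from edges:
  1: 2, 3, 4
  2: 1, 4, 5
  3: 1, 4, 5
  4: 1, 2, 3, 5
  5: 2, 3, 4

Step 2: Run BFS/DFS from vertex 1:
  Visited: {1, 2, 3, 4, 5}
  Reached 5 of 5 vertices

Step 3: All 5 vertices reached from vertex 1, so the graph is connected.
Answer: Yes, the graph is connected.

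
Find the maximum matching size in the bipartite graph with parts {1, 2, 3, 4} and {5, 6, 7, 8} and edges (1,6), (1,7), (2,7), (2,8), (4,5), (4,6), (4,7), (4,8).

Step 1: List the neighbors of each left vertex:
  1: 6, 7
  2: 7, 8
  3: (none)
  4: 5, 6, 7, 8

Step 2: Greedily match left vertices, then look for augmenting paths:
  Match 1 -- 6
  Match 2 -- 7
  Match 4 -- 5
  No augmenting path remains.

Step 3: Verify this is maximum:
  Matching has size 3. The vertex set {1, 2, 4} covers every edge and has size 3; any matching has at most one edge per cover vertex, so 3 is maximum (König's theorem).

Maximum matching: {(1,6), (2,7), (4,5)}
Size: 3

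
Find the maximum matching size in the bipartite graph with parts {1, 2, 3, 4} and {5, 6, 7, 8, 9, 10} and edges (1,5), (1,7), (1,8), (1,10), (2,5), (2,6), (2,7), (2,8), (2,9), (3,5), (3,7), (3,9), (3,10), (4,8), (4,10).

Step 1: List the neighbors of each left vertex:
  1: 5, 7, 8, 10
  2: 5, 6, 7, 8, 9
  3: 5, 7, 9, 10
  4: 8, 10

Step 2: Greedily match left vertices, then look for augmenting paths:
  Match 1 -- 5
  Match 2 -- 6
  Match 3 -- 7
  Match 4 -- 8
  No augmenting path remains.

Step 3: Verify this is maximum:
  Matching size 4 = min(|L|, |R|) = min(4, 6), which is an upper bound, so this matching is maximum.

Maximum matching: {(1,5), (2,6), (3,7), (4,8)}
Size: 4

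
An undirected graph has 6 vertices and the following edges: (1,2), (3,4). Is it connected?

Step 1: Build adjacency list from edges:
  1: 2
  2: 1
  3: 4
  4: 3
  5: (none)
  6: (none)

Step 2: Run BFS/DFS from vertex 1:
  Visited: {1, 2}
  Reached 2 of 6 vertices

Step 3: Only 2 of 6 vertices reached. Graph is disconnected.
Connected components: {1, 2}, {3, 4}, {5}, {6}
Answer: No, the graph is not connected (4 components).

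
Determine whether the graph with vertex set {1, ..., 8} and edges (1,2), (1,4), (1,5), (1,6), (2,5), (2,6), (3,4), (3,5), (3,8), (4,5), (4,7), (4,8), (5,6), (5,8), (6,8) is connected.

Step 1: Build adjacency list from edges:
  1: 2, 4, 5, 6
  2: 1, 5, 6
  3: 4, 5, 8
  4: 1, 3, 5, 7, 8
  5: 1, 2, 3, 4, 6, 8
  6: 1, 2, 5, 8
  7: 4
  8: 3, 4, 5, 6

Step 2: Run BFS/DFS from vertex 1:
  Visited: {1, 2, 4, 5, 6, 3, 7, 8}
  Reached 8 of 8 vertices

Step 3: All 8 vertices reached from vertex 1, so the graph is connected.
Answer: Yes, the graph is connected.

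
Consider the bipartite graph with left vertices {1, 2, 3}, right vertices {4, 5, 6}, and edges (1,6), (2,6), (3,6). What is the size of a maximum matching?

Step 1: List the neighbors of each left vertex:
  1: 6
  2: 6
  3: 6

Step 2: Greedily match left vertices, then look for augmenting paths:
  Match 1 -- 6
  No augmenting path remains.

Step 3: Verify this is maximum:
  Matching has size 1. The vertex set {6} covers every edge and has size 1; any matching has at most one edge per cover vertex, so 1 is maximum (König's theorem).

Maximum matching: {(1,6)}
Size: 1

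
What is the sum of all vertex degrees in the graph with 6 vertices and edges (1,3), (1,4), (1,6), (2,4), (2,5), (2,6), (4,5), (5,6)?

Step 1: Count edges incident to each vertex:
  deg(1) = 3 (neighbors: 3, 4, 6)
  deg(2) = 3 (neighbors: 4, 5, 6)
  deg(3) = 1 (neighbors: 1)
  deg(4) = 3 (neighbors: 1, 2, 5)
  deg(5) = 3 (neighbors: 2, 4, 6)
  deg(6) = 3 (neighbors: 1, 2, 5)

Step 2: Sum all degrees:
  3 + 3 + 1 + 3 + 3 + 3 = 16

Verification: sum of degrees = 2 * |E| = 2 * 8 = 16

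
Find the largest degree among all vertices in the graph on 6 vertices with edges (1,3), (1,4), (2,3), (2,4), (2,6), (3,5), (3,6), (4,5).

Step 1: Count edges incident to each vertex:
  deg(1) = 2 (neighbors: 3, 4)
  deg(2) = 3 (neighbors: 3, 4, 6)
  deg(3) = 4 (neighbors: 1, 2, 5, 6)
  deg(4) = 3 (neighbors: 1, 2, 5)
  deg(5) = 2 (neighbors: 3, 4)
  deg(6) = 2 (neighbors: 2, 3)

Step 2: Find maximum:
  max(2, 3, 4, 3, 2, 2) = 4 (vertex 3)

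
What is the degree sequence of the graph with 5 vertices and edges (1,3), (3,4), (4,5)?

Step 1: Count edges incident to each vertex:
  deg(1) = 1 (neighbors: 3)
  deg(2) = 0 (neighbors: none)
  deg(3) = 2 (neighbors: 1, 4)
  deg(4) = 2 (neighbors: 3, 5)
  deg(5) = 1 (neighbors: 4)

Step 2: Sort degrees in non-increasing order:
  Degrees: [1, 0, 2, 2, 1] -> sorted: [2, 2, 1, 1, 0]

Degree sequence: [2, 2, 1, 1, 0]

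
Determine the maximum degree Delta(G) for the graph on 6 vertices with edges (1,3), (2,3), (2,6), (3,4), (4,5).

Step 1: Count edges incident to each vertex:
  deg(1) = 1 (neighbors: 3)
  deg(2) = 2 (neighbors: 3, 6)
  deg(3) = 3 (neighbors: 1, 2, 4)
  deg(4) = 2 (neighbors: 3, 5)
  deg(5) = 1 (neighbors: 4)
  deg(6) = 1 (neighbors: 2)

Step 2: Find maximum:
  max(1, 2, 3, 2, 1, 1) = 3 (vertex 3)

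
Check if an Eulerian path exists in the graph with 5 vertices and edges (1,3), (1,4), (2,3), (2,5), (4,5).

Step 1: Find the degree of each vertex:
  deg(1) = 2
  deg(2) = 2
  deg(3) = 2
  deg(4) = 2
  deg(5) = 2

Step 2: Count vertices with odd degree:
  All vertices have even degree (0 odd-degree vertices)

Step 3: Apply Euler's theorem:
  - Eulerian circuit exists iff graph is connected and all vertices have even degree
  - Eulerian path exists iff graph is connected and has 0 or 2 odd-degree vertices

Graph is connected with 0 odd-degree vertices.
Both Eulerian circuit and Eulerian path exist.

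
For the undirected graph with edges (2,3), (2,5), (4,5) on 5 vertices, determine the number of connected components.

Step 1: Build adjacency list from edges:
  1: (none)
  2: 3, 5
  3: 2
  4: 5
  5: 2, 4

Step 2: Run BFS/DFS from vertex 1:
  Visited: {1}
  Reached 1 of 5 vertices

Step 3: Only 1 of 5 vertices reached. Graph is disconnected.
Connected components: {1}, {2, 3, 4, 5}
Number of connected components: 2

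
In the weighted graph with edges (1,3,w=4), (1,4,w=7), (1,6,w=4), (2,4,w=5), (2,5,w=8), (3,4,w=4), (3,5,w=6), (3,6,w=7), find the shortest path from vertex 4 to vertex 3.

Step 1: Build adjacency list with weights:
  1: 3(w=4), 4(w=7), 6(w=4)
  2: 4(w=5), 5(w=8)
  3: 1(w=4), 4(w=4), 5(w=6), 6(w=7)
  4: 1(w=7), 2(w=5), 3(w=4)
  5: 2(w=8), 3(w=6)
  6: 1(w=4), 3(w=7)

Step 2: Apply Dijkstra's algorithm from vertex 4:
  Visit vertex 4 (distance=0)
    Update dist[1] = 7
    Update dist[2] = 5
    Update dist[3] = 4
  Visit vertex 3 (distance=4)
    Update dist[5] = 10
    Update dist[6] = 11

Step 3: Shortest path: 4 -> 3
Total weight: 4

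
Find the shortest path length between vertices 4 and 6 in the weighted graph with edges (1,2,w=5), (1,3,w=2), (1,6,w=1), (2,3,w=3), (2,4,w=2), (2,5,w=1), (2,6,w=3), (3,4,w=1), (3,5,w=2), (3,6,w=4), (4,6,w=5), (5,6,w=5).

Step 1: Build adjacency list with weights:
  1: 2(w=5), 3(w=2), 6(w=1)
  2: 1(w=5), 3(w=3), 4(w=2), 5(w=1), 6(w=3)
  3: 1(w=2), 2(w=3), 4(w=1), 5(w=2), 6(w=4)
  4: 2(w=2), 3(w=1), 6(w=5)
  5: 2(w=1), 3(w=2), 6(w=5)
  6: 1(w=1), 2(w=3), 3(w=4), 4(w=5), 5(w=5)

Step 2: Apply Dijkstra's algorithm from vertex 4:
  Visit vertex 4 (distance=0)
    Update dist[2] = 2
    Update dist[3] = 1
    Update dist[6] = 5
  Visit vertex 3 (distance=1)
    Update dist[1] = 3
    Update dist[5] = 3
  Visit vertex 2 (distance=2)
  Visit vertex 1 (distance=3)
    Update dist[6] = 4
  Visit vertex 5 (distance=3)
  Visit vertex 6 (distance=4)

Step 3: Shortest path: 4 -> 3 -> 1 -> 6
Total weight: 1 + 2 + 1 = 4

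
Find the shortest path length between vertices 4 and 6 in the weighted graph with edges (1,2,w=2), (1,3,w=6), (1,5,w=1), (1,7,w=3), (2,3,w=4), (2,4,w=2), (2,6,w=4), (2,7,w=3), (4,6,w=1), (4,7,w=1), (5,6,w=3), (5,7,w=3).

Step 1: Build adjacency list with weights:
  1: 2(w=2), 3(w=6), 5(w=1), 7(w=3)
  2: 1(w=2), 3(w=4), 4(w=2), 6(w=4), 7(w=3)
  3: 1(w=6), 2(w=4)
  4: 2(w=2), 6(w=1), 7(w=1)
  5: 1(w=1), 6(w=3), 7(w=3)
  6: 2(w=4), 4(w=1), 5(w=3)
  7: 1(w=3), 2(w=3), 4(w=1), 5(w=3)

Step 2: Apply Dijkstra's algorithm from vertex 4:
  Visit vertex 4 (distance=0)
    Update dist[2] = 2
    Update dist[6] = 1
    Update dist[7] = 1
  Visit vertex 6 (distance=1)
    Update dist[5] = 4

Step 3: Shortest path: 4 -> 6
Total weight: 1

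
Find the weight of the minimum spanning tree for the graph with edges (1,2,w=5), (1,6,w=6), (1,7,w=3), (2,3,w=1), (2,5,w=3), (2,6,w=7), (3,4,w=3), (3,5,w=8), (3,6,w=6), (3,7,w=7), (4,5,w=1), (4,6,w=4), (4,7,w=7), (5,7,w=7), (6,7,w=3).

Apply Kruskal's algorithm (sort edges by weight, add if no cycle):

Sorted edges by weight:
  (2,3) w=1
  (4,5) w=1
  (1,7) w=3
  (2,5) w=3
  (3,4) w=3
  (6,7) w=3
  (4,6) w=4
  (1,2) w=5
  (1,6) w=6
  (3,6) w=6
  (2,6) w=7
  (3,7) w=7
  (4,7) w=7
  (5,7) w=7
  (3,5) w=8

Add edge (2,3) w=1 -- no cycle. Running total: 1
Add edge (4,5) w=1 -- no cycle. Running total: 2
Add edge (1,7) w=3 -- no cycle. Running total: 5
Add edge (2,5) w=3 -- no cycle. Running total: 8
Skip edge (3,4) w=3 -- would create cycle
Add edge (6,7) w=3 -- no cycle. Running total: 11
Add edge (4,6) w=4 -- no cycle. Running total: 15

MST edges: (2,3,w=1), (4,5,w=1), (1,7,w=3), (2,5,w=3), (6,7,w=3), (4,6,w=4)
Total MST weight: 1 + 1 + 3 + 3 + 3 + 4 = 15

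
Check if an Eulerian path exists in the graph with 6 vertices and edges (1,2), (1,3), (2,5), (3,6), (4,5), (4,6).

Step 1: Find the degree of each vertex:
  deg(1) = 2
  deg(2) = 2
  deg(3) = 2
  deg(4) = 2
  deg(5) = 2
  deg(6) = 2

Step 2: Count vertices with odd degree:
  All vertices have even degree (0 odd-degree vertices)

Step 3: Apply Euler's theorem:
  - Eulerian circuit exists iff graph is connected and all vertices have even degree
  - Eulerian path exists iff graph is connected and has 0 or 2 odd-degree vertices

Graph is connected with 0 odd-degree vertices.
Both Eulerian circuit and Eulerian path exist.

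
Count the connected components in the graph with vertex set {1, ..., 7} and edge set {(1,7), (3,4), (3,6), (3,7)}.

Step 1: Build adjacency list from edges:
  1: 7
  2: (none)
  3: 4, 6, 7
  4: 3
  5: (none)
  6: 3
  7: 1, 3

Step 2: Run BFS/DFS from vertex 1:
  Visited: {1, 7, 3, 4, 6}
  Reached 5 of 7 vertices

Step 3: Only 5 of 7 vertices reached. Graph is disconnected.
Connected components: {1, 3, 4, 6, 7}, {2}, {5}
Number of connected components: 3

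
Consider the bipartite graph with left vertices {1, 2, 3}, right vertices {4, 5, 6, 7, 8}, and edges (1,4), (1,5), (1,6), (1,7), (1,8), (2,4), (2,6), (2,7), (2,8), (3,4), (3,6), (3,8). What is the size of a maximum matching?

Step 1: List the neighbors of each left vertex:
  1: 4, 5, 6, 7, 8
  2: 4, 6, 7, 8
  3: 4, 6, 8

Step 2: Greedily match left vertices, then look for augmenting paths:
  Match 1 -- 4
  Match 2 -- 6
  Match 3 -- 8
  No augmenting path remains.

Step 3: Verify this is maximum:
  Matching size 3 = min(|L|, |R|) = min(3, 5), which is an upper bound, so this matching is maximum.

Maximum matching: {(1,4), (2,6), (3,8)}
Size: 3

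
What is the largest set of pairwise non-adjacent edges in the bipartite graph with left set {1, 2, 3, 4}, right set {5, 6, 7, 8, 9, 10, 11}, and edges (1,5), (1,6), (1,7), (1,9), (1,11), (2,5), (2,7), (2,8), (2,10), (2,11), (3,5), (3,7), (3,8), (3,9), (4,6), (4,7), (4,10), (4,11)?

Step 1: List the neighbors of each left vertex:
  1: 5, 6, 7, 9, 11
  2: 5, 7, 8, 10, 11
  3: 5, 7, 8, 9
  4: 6, 7, 10, 11

Step 2: Greedily match left vertices, then look for augmenting paths:
  Match 1 -- 5
  Match 2 -- 7
  Match 3 -- 8
  Match 4 -- 6
  No augmenting path remains.

Step 3: Verify this is maximum:
  Matching size 4 = min(|L|, |R|) = min(4, 7), which is an upper bound, so this matching is maximum.

Maximum matching: {(1,5), (2,7), (3,8), (4,6)}
Size: 4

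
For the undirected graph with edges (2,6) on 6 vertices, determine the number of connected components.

Step 1: Build adjacency list from edges:
  1: (none)
  2: 6
  3: (none)
  4: (none)
  5: (none)
  6: 2

Step 2: Run BFS/DFS from vertex 1:
  Visited: {1}
  Reached 1 of 6 vertices

Step 3: Only 1 of 6 vertices reached. Graph is disconnected.
Connected components: {1}, {2, 6}, {3}, {4}, {5}
Number of connected components: 5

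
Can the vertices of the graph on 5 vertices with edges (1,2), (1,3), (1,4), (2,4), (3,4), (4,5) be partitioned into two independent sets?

Step 1: Attempt 2-coloring using BFS:
  Start at vertex 1, assign color 0
  Color vertex 2 with color 1 (neighbor of 1)
  Color vertex 3 with color 1 (neighbor of 1)
  Color vertex 4 with color 1 (neighbor of 1)

Step 2: Conflict found! Vertices 2 and 4 are adjacent but have the same color.
This means the graph contains an odd cycle.

The graph is NOT bipartite.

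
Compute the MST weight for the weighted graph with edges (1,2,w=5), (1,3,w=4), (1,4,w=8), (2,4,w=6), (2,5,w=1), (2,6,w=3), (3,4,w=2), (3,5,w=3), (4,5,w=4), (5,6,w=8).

Apply Kruskal's algorithm (sort edges by weight, add if no cycle):

Sorted edges by weight:
  (2,5) w=1
  (3,4) w=2
  (2,6) w=3
  (3,5) w=3
  (1,3) w=4
  (4,5) w=4
  (1,2) w=5
  (2,4) w=6
  (1,4) w=8
  (5,6) w=8

Add edge (2,5) w=1 -- no cycle. Running total: 1
Add edge (3,4) w=2 -- no cycle. Running total: 3
Add edge (2,6) w=3 -- no cycle. Running total: 6
Add edge (3,5) w=3 -- no cycle. Running total: 9
Add edge (1,3) w=4 -- no cycle. Running total: 13

MST edges: (2,5,w=1), (3,4,w=2), (2,6,w=3), (3,5,w=3), (1,3,w=4)
Total MST weight: 1 + 2 + 3 + 3 + 4 = 13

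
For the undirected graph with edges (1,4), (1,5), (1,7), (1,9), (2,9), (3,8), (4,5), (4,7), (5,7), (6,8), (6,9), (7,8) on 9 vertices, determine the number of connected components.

Step 1: Build adjacency list from edges:
  1: 4, 5, 7, 9
  2: 9
  3: 8
  4: 1, 5, 7
  5: 1, 4, 7
  6: 8, 9
  7: 1, 4, 5, 8
  8: 3, 6, 7
  9: 1, 2, 6

Step 2: Run BFS/DFS from vertex 1:
  Visited: {1, 4, 5, 7, 9, 8, 2, 6, 3}
  Reached 9 of 9 vertices

Step 3: All 9 vertices reached from vertex 1, so the graph is connected.
Number of connected components: 1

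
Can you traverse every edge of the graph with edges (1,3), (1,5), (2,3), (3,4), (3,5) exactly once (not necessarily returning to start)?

Step 1: Find the degree of each vertex:
  deg(1) = 2
  deg(2) = 1
  deg(3) = 4
  deg(4) = 1
  deg(5) = 2

Step 2: Count vertices with odd degree:
  Odd-degree vertices: 2, 4 (2 total)

Step 3: Apply Euler's theorem:
  - Eulerian circuit exists iff graph is connected and all vertices have even degree
  - Eulerian path exists iff graph is connected and has 0 or 2 odd-degree vertices

Graph is connected with exactly 2 odd-degree vertices (2, 4).
Eulerian path exists (starting and ending at the odd-degree vertices), but no Eulerian circuit.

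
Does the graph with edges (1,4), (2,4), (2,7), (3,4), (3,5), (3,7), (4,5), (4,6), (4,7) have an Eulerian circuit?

Step 1: Find the degree of each vertex:
  deg(1) = 1
  deg(2) = 2
  deg(3) = 3
  deg(4) = 6
  deg(5) = 2
  deg(6) = 1
  deg(7) = 3

Step 2: Count vertices with odd degree:
  Odd-degree vertices: 1, 3, 6, 7 (4 total)

Step 3: Apply Euler's theorem:
  - Eulerian circuit exists iff graph is connected and all vertices have even degree
  - Eulerian path exists iff graph is connected and has 0 or 2 odd-degree vertices

Graph has 4 odd-degree vertices (need 0 or 2).
Neither Eulerian path nor Eulerian circuit exists.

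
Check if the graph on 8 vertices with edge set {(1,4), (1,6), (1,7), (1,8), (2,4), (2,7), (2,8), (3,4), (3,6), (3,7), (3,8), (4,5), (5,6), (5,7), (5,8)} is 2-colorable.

Step 1: Attempt 2-coloring using BFS:
  Start at vertex 1, assign color 0
  Color vertex 4 with color 1 (neighbor of 1)
  Color vertex 6 with color 1 (neighbor of 1)
  Color vertex 7 with color 1 (neighbor of 1)
  Color vertex 8 with color 1 (neighbor of 1)
  Color vertex 2 with color 0 (neighbor of 4)
  Color vertex 3 with color 0 (neighbor of 4)
  Color vertex 5 with color 0 (neighbor of 4)

Step 2: 2-coloring succeeded. No conflicts found.
  Set A (color 0): {1, 2, 3, 5}
  Set B (color 1): {4, 6, 7, 8}

The graph is bipartite with partition {1, 2, 3, 5}, {4, 6, 7, 8}.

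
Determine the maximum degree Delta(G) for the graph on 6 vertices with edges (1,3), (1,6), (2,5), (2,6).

Step 1: Count edges incident to each vertex:
  deg(1) = 2 (neighbors: 3, 6)
  deg(2) = 2 (neighbors: 5, 6)
  deg(3) = 1 (neighbors: 1)
  deg(4) = 0 (neighbors: none)
  deg(5) = 1 (neighbors: 2)
  deg(6) = 2 (neighbors: 1, 2)

Step 2: Find maximum:
  max(2, 2, 1, 0, 1, 2) = 2 (vertex 1)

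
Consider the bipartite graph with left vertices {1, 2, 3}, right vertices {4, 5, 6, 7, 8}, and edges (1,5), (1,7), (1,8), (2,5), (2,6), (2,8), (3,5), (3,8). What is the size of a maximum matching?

Step 1: List the neighbors of each left vertex:
  1: 5, 7, 8
  2: 5, 6, 8
  3: 5, 8

Step 2: Greedily match left vertices, then look for augmenting paths:
  Match 1 -- 5
  Match 2 -- 6
  Match 3 -- 8
  No augmenting path remains.

Step 3: Verify this is maximum:
  Matching size 3 = min(|L|, |R|) = min(3, 5), which is an upper bound, so this matching is maximum.

Maximum matching: {(1,5), (2,6), (3,8)}
Size: 3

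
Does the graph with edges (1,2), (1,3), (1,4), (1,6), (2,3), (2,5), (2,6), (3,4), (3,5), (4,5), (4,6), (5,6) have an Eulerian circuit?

Step 1: Find the degree of each vertex:
  deg(1) = 4
  deg(2) = 4
  deg(3) = 4
  deg(4) = 4
  deg(5) = 4
  deg(6) = 4

Step 2: Count vertices with odd degree:
  All vertices have even degree (0 odd-degree vertices)

Step 3: Apply Euler's theorem:
  - Eulerian circuit exists iff graph is connected and all vertices have even degree
  - Eulerian path exists iff graph is connected and has 0 or 2 odd-degree vertices

Graph is connected with 0 odd-degree vertices.
Both Eulerian circuit and Eulerian path exist.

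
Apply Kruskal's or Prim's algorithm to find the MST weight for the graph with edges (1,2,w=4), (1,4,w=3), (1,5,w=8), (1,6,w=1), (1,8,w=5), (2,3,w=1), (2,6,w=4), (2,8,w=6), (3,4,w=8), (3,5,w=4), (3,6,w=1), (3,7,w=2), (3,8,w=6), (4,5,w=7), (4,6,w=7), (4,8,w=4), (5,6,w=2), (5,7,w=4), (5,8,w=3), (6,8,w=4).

Apply Kruskal's algorithm (sort edges by weight, add if no cycle):

Sorted edges by weight:
  (1,6) w=1
  (2,3) w=1
  (3,6) w=1
  (3,7) w=2
  (5,6) w=2
  (1,4) w=3
  (5,8) w=3
  (1,2) w=4
  (2,6) w=4
  (3,5) w=4
  (4,8) w=4
  (5,7) w=4
  (6,8) w=4
  (1,8) w=5
  (2,8) w=6
  (3,8) w=6
  (4,5) w=7
  (4,6) w=7
  (1,5) w=8
  (3,4) w=8

Add edge (1,6) w=1 -- no cycle. Running total: 1
Add edge (2,3) w=1 -- no cycle. Running total: 2
Add edge (3,6) w=1 -- no cycle. Running total: 3
Add edge (3,7) w=2 -- no cycle. Running total: 5
Add edge (5,6) w=2 -- no cycle. Running total: 7
Add edge (1,4) w=3 -- no cycle. Running total: 10
Add edge (5,8) w=3 -- no cycle. Running total: 13

MST edges: (1,6,w=1), (2,3,w=1), (3,6,w=1), (3,7,w=2), (5,6,w=2), (1,4,w=3), (5,8,w=3)
Total MST weight: 1 + 1 + 1 + 2 + 2 + 3 + 3 = 13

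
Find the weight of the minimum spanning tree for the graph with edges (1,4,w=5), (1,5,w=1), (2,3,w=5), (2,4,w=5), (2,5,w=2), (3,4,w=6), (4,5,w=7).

Apply Kruskal's algorithm (sort edges by weight, add if no cycle):

Sorted edges by weight:
  (1,5) w=1
  (2,5) w=2
  (1,4) w=5
  (2,4) w=5
  (2,3) w=5
  (3,4) w=6
  (4,5) w=7

Add edge (1,5) w=1 -- no cycle. Running total: 1
Add edge (2,5) w=2 -- no cycle. Running total: 3
Add edge (1,4) w=5 -- no cycle. Running total: 8
Skip edge (2,4) w=5 -- would create cycle
Add edge (2,3) w=5 -- no cycle. Running total: 13

MST edges: (1,5,w=1), (2,5,w=2), (1,4,w=5), (2,3,w=5)
Total MST weight: 1 + 2 + 5 + 5 = 13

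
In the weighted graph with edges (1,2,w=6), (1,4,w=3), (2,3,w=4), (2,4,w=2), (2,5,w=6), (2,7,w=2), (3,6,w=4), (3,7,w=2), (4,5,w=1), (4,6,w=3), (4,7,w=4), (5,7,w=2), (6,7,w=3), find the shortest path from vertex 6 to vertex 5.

Step 1: Build adjacency list with weights:
  1: 2(w=6), 4(w=3)
  2: 1(w=6), 3(w=4), 4(w=2), 5(w=6), 7(w=2)
  3: 2(w=4), 6(w=4), 7(w=2)
  4: 1(w=3), 2(w=2), 5(w=1), 6(w=3), 7(w=4)
  5: 2(w=6), 4(w=1), 7(w=2)
  6: 3(w=4), 4(w=3), 7(w=3)
  7: 2(w=2), 3(w=2), 4(w=4), 5(w=2), 6(w=3)

Step 2: Apply Dijkstra's algorithm from vertex 6:
  Visit vertex 6 (distance=0)
    Update dist[3] = 4
    Update dist[4] = 3
    Update dist[7] = 3
  Visit vertex 4 (distance=3)
    Update dist[1] = 6
    Update dist[2] = 5
    Update dist[5] = 4
  Visit vertex 7 (distance=3)
  Visit vertex 3 (distance=4)
  Visit vertex 5 (distance=4)

Step 3: Shortest path: 6 -> 4 -> 5
Total weight: 3 + 1 = 4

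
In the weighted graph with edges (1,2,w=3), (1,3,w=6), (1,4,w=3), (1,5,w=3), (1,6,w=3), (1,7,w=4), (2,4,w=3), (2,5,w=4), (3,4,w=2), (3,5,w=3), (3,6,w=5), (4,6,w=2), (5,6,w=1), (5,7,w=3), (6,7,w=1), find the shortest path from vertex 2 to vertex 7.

Step 1: Build adjacency list with weights:
  1: 2(w=3), 3(w=6), 4(w=3), 5(w=3), 6(w=3), 7(w=4)
  2: 1(w=3), 4(w=3), 5(w=4)
  3: 1(w=6), 4(w=2), 5(w=3), 6(w=5)
  4: 1(w=3), 2(w=3), 3(w=2), 6(w=2)
  5: 1(w=3), 2(w=4), 3(w=3), 6(w=1), 7(w=3)
  6: 1(w=3), 3(w=5), 4(w=2), 5(w=1), 7(w=1)
  7: 1(w=4), 5(w=3), 6(w=1)

Step 2: Apply Dijkstra's algorithm from vertex 2:
  Visit vertex 2 (distance=0)
    Update dist[1] = 3
    Update dist[4] = 3
    Update dist[5] = 4
  Visit vertex 1 (distance=3)
    Update dist[3] = 9
    Update dist[6] = 6
    Update dist[7] = 7
  Visit vertex 4 (distance=3)
    Update dist[3] = 5
    Update dist[6] = 5
  Visit vertex 5 (distance=4)
  Visit vertex 3 (distance=5)
  Visit vertex 6 (distance=5)
    Update dist[7] = 6
  Visit vertex 7 (distance=6)

Step 3: Shortest path: 2 -> 4 -> 6 -> 7
Total weight: 3 + 2 + 1 = 6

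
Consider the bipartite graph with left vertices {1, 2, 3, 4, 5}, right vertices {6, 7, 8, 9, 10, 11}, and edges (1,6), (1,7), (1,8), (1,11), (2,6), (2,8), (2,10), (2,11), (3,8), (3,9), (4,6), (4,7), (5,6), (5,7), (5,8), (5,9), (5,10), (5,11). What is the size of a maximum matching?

Step 1: List the neighbors of each left vertex:
  1: 6, 7, 8, 11
  2: 6, 8, 10, 11
  3: 8, 9
  4: 6, 7
  5: 6, 7, 8, 9, 10, 11

Step 2: Greedily match left vertices, then look for augmenting paths:
  Match 1 -- 6
  Match 2 -- 8
  Match 3 -- 9
  Match 4 -- 7
  Match 5 -- 10
  No augmenting path remains.

Step 3: Verify this is maximum:
  Matching size 5 = min(|L|, |R|) = min(5, 6), which is an upper bound, so this matching is maximum.

Maximum matching: {(1,6), (2,8), (3,9), (4,7), (5,10)}
Size: 5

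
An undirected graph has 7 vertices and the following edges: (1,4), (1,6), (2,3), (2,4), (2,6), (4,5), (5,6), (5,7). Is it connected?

Step 1: Build adjacency list from edges:
  1: 4, 6
  2: 3, 4, 6
  3: 2
  4: 1, 2, 5
  5: 4, 6, 7
  6: 1, 2, 5
  7: 5

Step 2: Run BFS/DFS from vertex 1:
  Visited: {1, 4, 6, 2, 5, 3, 7}
  Reached 7 of 7 vertices

Step 3: All 7 vertices reached from vertex 1, so the graph is connected.
Answer: Yes, the graph is connected.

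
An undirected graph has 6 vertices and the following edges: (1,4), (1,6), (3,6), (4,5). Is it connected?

Step 1: Build adjacency list from edges:
  1: 4, 6
  2: (none)
  3: 6
  4: 1, 5
  5: 4
  6: 1, 3

Step 2: Run BFS/DFS from vertex 1:
  Visited: {1, 4, 6, 5, 3}
  Reached 5 of 6 vertices

Step 3: Only 5 of 6 vertices reached. Graph is disconnected.
Connected components: {1, 3, 4, 5, 6}, {2}
Answer: No, the graph is not connected (2 components).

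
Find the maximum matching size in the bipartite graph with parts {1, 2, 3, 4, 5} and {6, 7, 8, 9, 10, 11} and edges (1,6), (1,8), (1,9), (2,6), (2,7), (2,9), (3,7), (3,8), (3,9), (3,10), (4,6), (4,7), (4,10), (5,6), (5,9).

Step 1: List the neighbors of each left vertex:
  1: 6, 8, 9
  2: 6, 7, 9
  3: 7, 8, 9, 10
  4: 6, 7, 10
  5: 6, 9

Step 2: Greedily match left vertices, then look for augmenting paths:
  Match 1 -- 6
  Match 2 -- 7
  Match 3 -- 8
  Match 4 -- 10
  Match 5 -- 9
  No augmenting path remains.

Step 3: Verify this is maximum:
  Matching size 5 = min(|L|, |R|) = min(5, 6), which is an upper bound, so this matching is maximum.

Maximum matching: {(1,6), (2,7), (3,8), (4,10), (5,9)}
Size: 5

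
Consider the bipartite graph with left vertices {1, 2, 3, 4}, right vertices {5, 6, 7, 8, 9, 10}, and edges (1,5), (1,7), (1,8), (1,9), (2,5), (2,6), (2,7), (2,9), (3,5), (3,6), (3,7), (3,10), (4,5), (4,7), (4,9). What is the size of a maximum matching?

Step 1: List the neighbors of each left vertex:
  1: 5, 7, 8, 9
  2: 5, 6, 7, 9
  3: 5, 6, 7, 10
  4: 5, 7, 9

Step 2: Greedily match left vertices, then look for augmenting paths:
  Match 1 -- 5
  Match 2 -- 6
  Match 3 -- 7
  Match 4 -- 9
  No augmenting path remains.

Step 3: Verify this is maximum:
  Matching size 4 = min(|L|, |R|) = min(4, 6), which is an upper bound, so this matching is maximum.

Maximum matching: {(1,5), (2,6), (3,7), (4,9)}
Size: 4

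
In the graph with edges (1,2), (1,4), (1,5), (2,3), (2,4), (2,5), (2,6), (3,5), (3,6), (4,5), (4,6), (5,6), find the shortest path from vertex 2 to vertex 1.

Step 1: Build adjacency list:
  1: 2, 4, 5
  2: 1, 3, 4, 5, 6
  3: 2, 5, 6
  4: 1, 2, 5, 6
  5: 1, 2, 3, 4, 6
  6: 2, 3, 4, 5

Step 2: BFS from vertex 2 to find shortest path to 1:
  vertex 1 reached at distance 1

Step 3: Shortest path: 2 -> 1
Path length: 1 edge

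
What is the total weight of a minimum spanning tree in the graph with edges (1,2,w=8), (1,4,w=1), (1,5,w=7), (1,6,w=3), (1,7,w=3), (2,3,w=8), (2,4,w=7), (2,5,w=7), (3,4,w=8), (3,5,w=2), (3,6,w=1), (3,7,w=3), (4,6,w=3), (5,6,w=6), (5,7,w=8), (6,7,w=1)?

Apply Kruskal's algorithm (sort edges by weight, add if no cycle):

Sorted edges by weight:
  (1,4) w=1
  (3,6) w=1
  (6,7) w=1
  (3,5) w=2
  (1,7) w=3
  (1,6) w=3
  (3,7) w=3
  (4,6) w=3
  (5,6) w=6
  (1,5) w=7
  (2,4) w=7
  (2,5) w=7
  (1,2) w=8
  (2,3) w=8
  (3,4) w=8
  (5,7) w=8

Add edge (1,4) w=1 -- no cycle. Running total: 1
Add edge (3,6) w=1 -- no cycle. Running total: 2
Add edge (6,7) w=1 -- no cycle. Running total: 3
Add edge (3,5) w=2 -- no cycle. Running total: 5
Add edge (1,7) w=3 -- no cycle. Running total: 8
Skip edge (1,6) w=3 -- would create cycle
Skip edge (3,7) w=3 -- would create cycle
Skip edge (4,6) w=3 -- would create cycle
Skip edge (5,6) w=6 -- would create cycle
Skip edge (1,5) w=7 -- would create cycle
Add edge (2,4) w=7 -- no cycle. Running total: 15

MST edges: (1,4,w=1), (3,6,w=1), (6,7,w=1), (3,5,w=2), (1,7,w=3), (2,4,w=7)
Total MST weight: 1 + 1 + 1 + 2 + 3 + 7 = 15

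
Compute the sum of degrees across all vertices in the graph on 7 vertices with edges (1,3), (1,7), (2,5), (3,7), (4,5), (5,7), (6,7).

Step 1: Count edges incident to each vertex:
  deg(1) = 2 (neighbors: 3, 7)
  deg(2) = 1 (neighbors: 5)
  deg(3) = 2 (neighbors: 1, 7)
  deg(4) = 1 (neighbors: 5)
  deg(5) = 3 (neighbors: 2, 4, 7)
  deg(6) = 1 (neighbors: 7)
  deg(7) = 4 (neighbors: 1, 3, 5, 6)

Step 2: Sum all degrees:
  2 + 1 + 2 + 1 + 3 + 1 + 4 = 14

Verification: sum of degrees = 2 * |E| = 2 * 7 = 14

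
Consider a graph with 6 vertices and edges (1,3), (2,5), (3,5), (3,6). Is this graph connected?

Step 1: Build adjacency list from edges:
  1: 3
  2: 5
  3: 1, 5, 6
  4: (none)
  5: 2, 3
  6: 3

Step 2: Run BFS/DFS from vertex 1:
  Visited: {1, 3, 5, 6, 2}
  Reached 5 of 6 vertices

Step 3: Only 5 of 6 vertices reached. Graph is disconnected.
Connected components: {1, 2, 3, 5, 6}, {4}
Answer: No, the graph is not connected (2 components).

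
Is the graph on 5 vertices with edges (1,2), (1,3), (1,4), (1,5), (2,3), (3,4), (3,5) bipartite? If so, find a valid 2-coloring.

Step 1: Attempt 2-coloring using BFS:
  Start at vertex 1, assign color 0
  Color vertex 2 with color 1 (neighbor of 1)
  Color vertex 3 with color 1 (neighbor of 1)
  Color vertex 4 with color 1 (neighbor of 1)
  Color vertex 5 with color 1 (neighbor of 1)

Step 2: Conflict found! Vertices 2 and 3 are adjacent but have the same color.
This means the graph contains an odd cycle.

The graph is NOT bipartite.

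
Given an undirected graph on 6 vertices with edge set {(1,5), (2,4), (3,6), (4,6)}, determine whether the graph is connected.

Step 1: Build adjacency list from edges:
  1: 5
  2: 4
  3: 6
  4: 2, 6
  5: 1
  6: 3, 4

Step 2: Run BFS/DFS from vertex 1:
  Visited: {1, 5}
  Reached 2 of 6 vertices

Step 3: Only 2 of 6 vertices reached. Graph is disconnected.
Connected components: {1, 5}, {2, 3, 4, 6}
Answer: No, the graph is not connected (2 components).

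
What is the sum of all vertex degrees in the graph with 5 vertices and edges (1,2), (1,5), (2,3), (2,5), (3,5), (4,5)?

Step 1: Count edges incident to each vertex:
  deg(1) = 2 (neighbors: 2, 5)
  deg(2) = 3 (neighbors: 1, 3, 5)
  deg(3) = 2 (neighbors: 2, 5)
  deg(4) = 1 (neighbors: 5)
  deg(5) = 4 (neighbors: 1, 2, 3, 4)

Step 2: Sum all degrees:
  2 + 3 + 2 + 1 + 4 = 12

Verification: sum of degrees = 2 * |E| = 2 * 6 = 12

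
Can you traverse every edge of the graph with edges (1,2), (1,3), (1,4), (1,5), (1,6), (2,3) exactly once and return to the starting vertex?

Step 1: Find the degree of each vertex:
  deg(1) = 5
  deg(2) = 2
  deg(3) = 2
  deg(4) = 1
  deg(5) = 1
  deg(6) = 1

Step 2: Count vertices with odd degree:
  Odd-degree vertices: 1, 4, 5, 6 (4 total)

Step 3: Apply Euler's theorem:
  - Eulerian circuit exists iff graph is connected and all vertices have even degree
  - Eulerian path exists iff graph is connected and has 0 or 2 odd-degree vertices

Graph has 4 odd-degree vertices (need 0 or 2).
Neither Eulerian path nor Eulerian circuit exists.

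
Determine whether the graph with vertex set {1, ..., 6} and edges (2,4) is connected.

Step 1: Build adjacency list from edges:
  1: (none)
  2: 4
  3: (none)
  4: 2
  5: (none)
  6: (none)

Step 2: Run BFS/DFS from vertex 1:
  Visited: {1}
  Reached 1 of 6 vertices

Step 3: Only 1 of 6 vertices reached. Graph is disconnected.
Connected components: {1}, {2, 4}, {3}, {5}, {6}
Answer: No, the graph is not connected (5 components).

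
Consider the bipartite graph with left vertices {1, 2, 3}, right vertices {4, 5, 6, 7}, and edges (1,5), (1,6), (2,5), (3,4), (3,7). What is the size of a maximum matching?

Step 1: List the neighbors of each left vertex:
  1: 5, 6
  2: 5
  3: 4, 7

Step 2: Greedily match left vertices, then look for augmenting paths:
  Match 1 -- 6
  Match 2 -- 5
  Match 3 -- 4
  No augmenting path remains.

Step 3: Verify this is maximum:
  Matching size 3 = min(|L|, |R|) = min(3, 4), which is an upper bound, so this matching is maximum.

Maximum matching: {(1,6), (2,5), (3,4)}
Size: 3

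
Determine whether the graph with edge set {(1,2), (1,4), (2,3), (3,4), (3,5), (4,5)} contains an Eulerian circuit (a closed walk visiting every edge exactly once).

Step 1: Find the degree of each vertex:
  deg(1) = 2
  deg(2) = 2
  deg(3) = 3
  deg(4) = 3
  deg(5) = 2

Step 2: Count vertices with odd degree:
  Odd-degree vertices: 3, 4 (2 total)

Step 3: Apply Euler's theorem:
  - Eulerian circuit exists iff graph is connected and all vertices have even degree
  - Eulerian path exists iff graph is connected and has 0 or 2 odd-degree vertices

Graph is connected with exactly 2 odd-degree vertices (3, 4).
Eulerian path exists (starting and ending at the odd-degree vertices), but no Eulerian circuit.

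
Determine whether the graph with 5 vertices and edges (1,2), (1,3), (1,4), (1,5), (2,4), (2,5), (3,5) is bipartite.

Step 1: Attempt 2-coloring using BFS:
  Start at vertex 1, assign color 0
  Color vertex 2 with color 1 (neighbor of 1)
  Color vertex 3 with color 1 (neighbor of 1)
  Color vertex 4 with color 1 (neighbor of 1)
  Color vertex 5 with color 1 (neighbor of 1)

Step 2: Conflict found! Vertices 2 and 4 are adjacent but have the same color.
This means the graph contains an odd cycle.

The graph is NOT bipartite.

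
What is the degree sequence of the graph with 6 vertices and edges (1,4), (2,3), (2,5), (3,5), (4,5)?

Step 1: Count edges incident to each vertex:
  deg(1) = 1 (neighbors: 4)
  deg(2) = 2 (neighbors: 3, 5)
  deg(3) = 2 (neighbors: 2, 5)
  deg(4) = 2 (neighbors: 1, 5)
  deg(5) = 3 (neighbors: 2, 3, 4)
  deg(6) = 0 (neighbors: none)

Step 2: Sort degrees in non-increasing order:
  Degrees: [1, 2, 2, 2, 3, 0] -> sorted: [3, 2, 2, 2, 1, 0]

Degree sequence: [3, 2, 2, 2, 1, 0]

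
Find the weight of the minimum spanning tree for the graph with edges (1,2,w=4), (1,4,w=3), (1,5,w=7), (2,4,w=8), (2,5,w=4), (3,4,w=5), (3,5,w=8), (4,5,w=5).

Apply Kruskal's algorithm (sort edges by weight, add if no cycle):

Sorted edges by weight:
  (1,4) w=3
  (1,2) w=4
  (2,5) w=4
  (3,4) w=5
  (4,5) w=5
  (1,5) w=7
  (2,4) w=8
  (3,5) w=8

Add edge (1,4) w=3 -- no cycle. Running total: 3
Add edge (1,2) w=4 -- no cycle. Running total: 7
Add edge (2,5) w=4 -- no cycle. Running total: 11
Add edge (3,4) w=5 -- no cycle. Running total: 16

MST edges: (1,4,w=3), (1,2,w=4), (2,5,w=4), (3,4,w=5)
Total MST weight: 3 + 4 + 4 + 5 = 16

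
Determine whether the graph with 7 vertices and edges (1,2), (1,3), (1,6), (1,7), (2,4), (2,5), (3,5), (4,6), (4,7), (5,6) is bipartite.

Step 1: Attempt 2-coloring using BFS:
  Start at vertex 1, assign color 0
  Color vertex 2 with color 1 (neighbor of 1)
  Color vertex 3 with color 1 (neighbor of 1)
  Color vertex 6 with color 1 (neighbor of 1)
  Color vertex 7 with color 1 (neighbor of 1)
  Color vertex 4 with color 0 (neighbor of 2)
  Color vertex 5 with color 0 (neighbor of 2)

Step 2: 2-coloring succeeded. No conflicts found.
  Set A (color 0): {1, 4, 5}
  Set B (color 1): {2, 3, 6, 7}

The graph is bipartite with partition {1, 4, 5}, {2, 3, 6, 7}.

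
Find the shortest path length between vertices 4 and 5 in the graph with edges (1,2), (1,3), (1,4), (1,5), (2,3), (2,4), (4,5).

Step 1: Build adjacency list:
  1: 2, 3, 4, 5
  2: 1, 3, 4
  3: 1, 2
  4: 1, 2, 5
  5: 1, 4

Step 2: BFS from vertex 4 to find shortest path to 5:
  vertex 1 reached at distance 1
  vertex 2 reached at distance 1
  vertex 5 reached at distance 1

Step 3: Shortest path: 4 -> 5
Path length: 1 edge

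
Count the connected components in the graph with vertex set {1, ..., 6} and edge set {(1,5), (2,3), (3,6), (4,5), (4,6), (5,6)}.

Step 1: Build adjacency list from edges:
  1: 5
  2: 3
  3: 2, 6
  4: 5, 6
  5: 1, 4, 6
  6: 3, 4, 5

Step 2: Run BFS/DFS from vertex 1:
  Visited: {1, 5, 4, 6, 3, 2}
  Reached 6 of 6 vertices

Step 3: All 6 vertices reached from vertex 1, so the graph is connected.
Number of connected components: 1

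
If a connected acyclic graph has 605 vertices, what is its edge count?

A tree on n vertices always has exactly n - 1 edges.
For n = 605: edges = 605 - 1 = 604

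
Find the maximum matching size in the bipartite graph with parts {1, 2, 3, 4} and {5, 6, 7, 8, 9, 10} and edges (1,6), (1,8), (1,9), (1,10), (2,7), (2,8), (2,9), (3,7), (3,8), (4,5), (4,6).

Step 1: List the neighbors of each left vertex:
  1: 6, 8, 9, 10
  2: 7, 8, 9
  3: 7, 8
  4: 5, 6

Step 2: Greedily match left vertices, then look for augmenting paths:
  Match 1 -- 6
  Match 2 -- 7
  Match 3 -- 8
  Match 4 -- 5
  No augmenting path remains.

Step 3: Verify this is maximum:
  Matching size 4 = min(|L|, |R|) = min(4, 6), which is an upper bound, so this matching is maximum.

Maximum matching: {(1,6), (2,7), (3,8), (4,5)}
Size: 4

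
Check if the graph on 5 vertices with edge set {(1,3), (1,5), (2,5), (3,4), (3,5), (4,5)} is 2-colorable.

Step 1: Attempt 2-coloring using BFS:
  Start at vertex 1, assign color 0
  Color vertex 3 with color 1 (neighbor of 1)
  Color vertex 5 with color 1 (neighbor of 1)
  Color vertex 4 with color 0 (neighbor of 3)

Step 2: Conflict found! Vertices 3 and 5 are adjacent but have the same color.
This means the graph contains an odd cycle.

The graph is NOT bipartite.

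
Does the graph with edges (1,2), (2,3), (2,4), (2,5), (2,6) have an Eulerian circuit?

Step 1: Find the degree of each vertex:
  deg(1) = 1
  deg(2) = 5
  deg(3) = 1
  deg(4) = 1
  deg(5) = 1
  deg(6) = 1

Step 2: Count vertices with odd degree:
  Odd-degree vertices: 1, 2, 3, 4, 5, 6 (6 total)

Step 3: Apply Euler's theorem:
  - Eulerian circuit exists iff graph is connected and all vertices have even degree
  - Eulerian path exists iff graph is connected and has 0 or 2 odd-degree vertices

Graph has 6 odd-degree vertices (need 0 or 2).
Neither Eulerian path nor Eulerian circuit exists.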